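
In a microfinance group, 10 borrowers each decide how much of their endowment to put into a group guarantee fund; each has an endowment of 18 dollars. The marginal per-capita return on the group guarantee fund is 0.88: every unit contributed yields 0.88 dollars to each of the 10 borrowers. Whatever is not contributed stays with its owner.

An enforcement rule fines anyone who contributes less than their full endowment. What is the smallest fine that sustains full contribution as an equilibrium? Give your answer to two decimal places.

Given the others contribute fully, the best deviation is to contribute 0 (any partial contribution still incurs the fine and gives up units whose private return 0.88 is below 1).
Deviating from 18 to 0 saves 18 dollars but forfeits the deviator's share of the drop in the group guarantee fund: 0.88 × 18 = 15.84.
So the deviation gain is 18 − 15.84 = 2.16, and the fine must be at least 2.16 dollars to wipe it out.

2.16 dollars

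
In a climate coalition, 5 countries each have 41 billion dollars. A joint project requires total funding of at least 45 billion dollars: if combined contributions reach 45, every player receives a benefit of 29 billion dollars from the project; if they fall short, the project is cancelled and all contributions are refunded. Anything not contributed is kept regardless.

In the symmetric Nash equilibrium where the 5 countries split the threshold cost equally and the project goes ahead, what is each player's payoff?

Equal share of the threshold: 45/5 = 9.
At this profile no one gains by cutting their contribution: any cut drops the total below 45, the project is cancelled, contributions are refunded, and the deviator ends with 41, which is less than 41 − 9 + 29 = 61. Contributing more than 9 just wastes the excess. So contributing exactly 9 is a best response.
Each player's payoff: 41 − 9 + 29 = 61.

61 billion dollars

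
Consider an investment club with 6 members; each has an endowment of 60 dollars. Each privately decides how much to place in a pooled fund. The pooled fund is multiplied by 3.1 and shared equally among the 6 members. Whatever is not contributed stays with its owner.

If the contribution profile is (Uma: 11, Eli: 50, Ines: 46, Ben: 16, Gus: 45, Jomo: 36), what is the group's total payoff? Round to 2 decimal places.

Total contributed: 11 + 50 + 46 + 16 + 45 + 36 = 204; total kept: 6 × 60 − 204 = 156.
The pooled fund pays out 3.1 × 204 = 632.40 in aggregate.
Group total = 156 + 632.40 = 788.40.

788.40 dollars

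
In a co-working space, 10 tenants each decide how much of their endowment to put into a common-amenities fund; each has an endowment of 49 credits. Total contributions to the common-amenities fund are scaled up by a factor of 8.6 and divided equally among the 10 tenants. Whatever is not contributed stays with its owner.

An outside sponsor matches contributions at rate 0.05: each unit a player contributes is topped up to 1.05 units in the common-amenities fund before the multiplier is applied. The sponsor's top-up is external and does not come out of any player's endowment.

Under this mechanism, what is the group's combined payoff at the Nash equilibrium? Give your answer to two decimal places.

490.00 credits

With the mechanism, a contributed unit returns 8.6 × 1.05 / 10 = 0.9030 per unit of net cost — still below 1 — so contributing 0 remains dominant for every player.
Everyone keeps their endowment and the group total is 10 × 49 = 490.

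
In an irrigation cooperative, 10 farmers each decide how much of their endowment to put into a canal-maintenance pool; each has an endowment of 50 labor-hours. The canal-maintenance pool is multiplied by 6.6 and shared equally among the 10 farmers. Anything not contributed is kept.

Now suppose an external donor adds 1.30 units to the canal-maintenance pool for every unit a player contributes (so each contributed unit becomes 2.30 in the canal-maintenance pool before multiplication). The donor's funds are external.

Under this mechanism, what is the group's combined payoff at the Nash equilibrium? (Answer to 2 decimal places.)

7590.00 labor-hours

With the mechanism, a contributed unit returns 6.6 × 2.30 / 10 = 1.5180 per unit of net cost to the contributor — now above 1 — so contributing fully is weakly dominant for every player.
At the Nash equilibrium everyone contributes 50. Group total payoff = 6.6 × 2.30 × 500 = 7590.00.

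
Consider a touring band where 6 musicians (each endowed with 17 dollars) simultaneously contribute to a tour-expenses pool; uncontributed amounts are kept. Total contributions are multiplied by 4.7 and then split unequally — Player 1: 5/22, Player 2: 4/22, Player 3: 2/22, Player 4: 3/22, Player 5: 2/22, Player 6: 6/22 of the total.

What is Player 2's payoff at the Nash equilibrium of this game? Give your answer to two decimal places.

A player with share s gets back 4.7·s per unit contributed, so full contribution is dominant for anyone with s > 1/4.7 = 0.2128 and zero contribution is dominant for anyone below.
Player 1 and Player 6 are above the threshold, contributing 17 each; the remaining 4 contribute 0. Total contributed: 34.
Player 2 keeps 17 and receives 4.7 × 34 × 4/22 = 29.05 from the tour-expenses pool, for a payoff of 46.05.

46.05 dollars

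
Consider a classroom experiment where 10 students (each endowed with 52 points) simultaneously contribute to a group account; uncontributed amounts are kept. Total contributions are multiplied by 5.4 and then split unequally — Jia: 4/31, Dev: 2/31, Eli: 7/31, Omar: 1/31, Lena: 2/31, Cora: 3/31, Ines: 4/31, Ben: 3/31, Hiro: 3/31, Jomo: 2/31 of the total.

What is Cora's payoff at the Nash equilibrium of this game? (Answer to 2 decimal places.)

For player j, contributing a unit is worthwhile iff 5.4 × (j's share) ≥ 1, i.e. iff j's share is at least 0.1852.
Eli alone (share 7/31) is above the threshold, contributing 52; the remaining 9 contribute 0. Total contributed: 52.
Cora keeps 52 and receives 5.4 × 52 × 3/31 = 27.17 from the group account, for a payoff of 79.17.

79.17 points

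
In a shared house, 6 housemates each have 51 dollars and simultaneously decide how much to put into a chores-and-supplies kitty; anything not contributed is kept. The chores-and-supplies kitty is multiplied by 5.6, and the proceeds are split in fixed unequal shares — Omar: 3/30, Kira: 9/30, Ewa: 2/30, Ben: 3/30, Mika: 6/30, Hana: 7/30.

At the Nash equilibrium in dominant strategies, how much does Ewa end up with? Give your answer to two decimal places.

108.12 dollars

A player with share s gets back 5.6·s per unit contributed, so full contribution is dominant for anyone with s > 1/5.6 = 0.1786 and zero contribution is dominant for anyone below.
The shares above 0.1786 belong to Kira, Mika and Hana, contributing 51 each; the remaining 3 contribute 0. Total contributed: 153.
Ewa keeps 51 and receives 5.6 × 153 × 2/30 = 57.12 from the chores-and-supplies kitty, for a payoff of 108.12.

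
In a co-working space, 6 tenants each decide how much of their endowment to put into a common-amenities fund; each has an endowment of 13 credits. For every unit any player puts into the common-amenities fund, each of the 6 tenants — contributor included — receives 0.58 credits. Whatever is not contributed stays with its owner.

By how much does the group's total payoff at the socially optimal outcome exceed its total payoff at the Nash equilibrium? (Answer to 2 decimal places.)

193.44 credits

The private return per contributed unit is 0.58 < 1, so contributing 0 is dominant for every player. At the Nash equilibrium everyone keeps their 13, and the group total is 6 × 13 = 78.
Each contributed unit returns 3.480 to the group as a whole (0.58 to each of 6 players), which exceeds 1, so the social optimum is full contribution: group total = 3.480 × 78 = 271.44.
Efficiency loss = 271.44 − 78 = 193.44.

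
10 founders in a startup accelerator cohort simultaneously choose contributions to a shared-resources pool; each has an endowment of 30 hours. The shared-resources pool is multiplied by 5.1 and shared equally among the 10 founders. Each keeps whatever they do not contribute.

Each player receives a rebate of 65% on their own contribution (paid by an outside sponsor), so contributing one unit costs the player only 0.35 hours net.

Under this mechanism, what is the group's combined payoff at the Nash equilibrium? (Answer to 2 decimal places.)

1725.00 hours

The effective private return per unit is now (5.1/10) / 0.35 = 1.4571 > 1, so every player's dominant strategy flips to full contribution.
So the Nash equilibrium is full contribution by all 10; the group earns 10 × (30 × 0.65 + 5.1 × 30) = 1725.00.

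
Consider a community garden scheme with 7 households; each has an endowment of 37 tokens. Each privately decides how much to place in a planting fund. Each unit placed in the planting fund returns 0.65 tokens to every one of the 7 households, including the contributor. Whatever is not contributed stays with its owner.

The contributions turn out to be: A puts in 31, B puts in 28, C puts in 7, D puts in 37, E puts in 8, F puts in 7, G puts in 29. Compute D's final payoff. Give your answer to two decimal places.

95.55 tokens

Total contributed: 31 + 28 + 7 + 37 + 8 + 7 + 29 = 147.
Each receives 0.65 × 147 = 95.55 from the planting fund.
D keeps 37 − 37 = 0, so D's payoff is 0 + 95.55 = 95.55.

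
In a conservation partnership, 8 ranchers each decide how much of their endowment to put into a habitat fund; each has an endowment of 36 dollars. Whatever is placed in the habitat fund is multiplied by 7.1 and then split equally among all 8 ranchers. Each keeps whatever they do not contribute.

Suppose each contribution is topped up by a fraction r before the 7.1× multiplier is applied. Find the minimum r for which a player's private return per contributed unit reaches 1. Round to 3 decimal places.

0.127

With matching at rate r, one contributed unit becomes (1 + r) in the habitat fund and returns 7.1 × (1 + r) / 8 to the contributor.
Setting this equal to 1: 1 + r = 8/7.1 = 1.1268.
So the minimum matching rate is r = 1.1268 − 1 = 0.127.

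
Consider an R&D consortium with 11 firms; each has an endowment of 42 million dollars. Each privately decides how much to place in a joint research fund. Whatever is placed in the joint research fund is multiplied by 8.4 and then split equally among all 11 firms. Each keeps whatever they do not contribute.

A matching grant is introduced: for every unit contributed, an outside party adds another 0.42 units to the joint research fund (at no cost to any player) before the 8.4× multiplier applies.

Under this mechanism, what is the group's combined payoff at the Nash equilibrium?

5510.74 million dollars

The effective private return per unit is now 8.4 × 1.42 / 11 = 1.0844 > 1, so every player's dominant strategy flips to full contribution.
At the Nash equilibrium everyone contributes 42. Group total payoff = 8.4 × 1.42 × 462 = 5510.74.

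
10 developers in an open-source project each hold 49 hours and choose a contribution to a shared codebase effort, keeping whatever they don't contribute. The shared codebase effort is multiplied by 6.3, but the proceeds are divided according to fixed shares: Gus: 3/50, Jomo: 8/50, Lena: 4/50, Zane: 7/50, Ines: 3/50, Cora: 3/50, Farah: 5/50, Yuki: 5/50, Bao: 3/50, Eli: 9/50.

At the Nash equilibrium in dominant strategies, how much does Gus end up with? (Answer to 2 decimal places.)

86.04 hours

For player j, contributing a unit is worthwhile iff 6.3 × (j's share) ≥ 1, i.e. iff j's share is at least 0.1587.
The shares above 0.1587 belong to Jomo and Eli, contributing 49 each; the remaining 8 contribute 0. Total contributed: 98.
Gus keeps 49 and receives 6.3 × 98 × 3/50 = 37.04 from the shared codebase effort, for a payoff of 86.04.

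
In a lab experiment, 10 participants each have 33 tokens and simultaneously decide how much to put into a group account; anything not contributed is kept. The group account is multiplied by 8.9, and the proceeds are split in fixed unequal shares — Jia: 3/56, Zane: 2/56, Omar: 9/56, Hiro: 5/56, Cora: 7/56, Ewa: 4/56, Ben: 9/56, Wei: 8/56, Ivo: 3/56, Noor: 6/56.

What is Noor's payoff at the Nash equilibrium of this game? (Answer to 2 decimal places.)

158.87 tokens

Each unit j contributes comes back to j as 8.9 × (j's share), so j prefers to contribute only if that share exceeds 1/8.9 = 0.1124; otherwise keeping the unit dominates.
Omar, Cora, Ben and Wei are above the threshold, contributing 33 each; the remaining 6 contribute 0. Total contributed: 132.
Noor keeps 33 and receives 8.9 × 132 × 6/56 = 125.87 from the group account, for a payoff of 158.87.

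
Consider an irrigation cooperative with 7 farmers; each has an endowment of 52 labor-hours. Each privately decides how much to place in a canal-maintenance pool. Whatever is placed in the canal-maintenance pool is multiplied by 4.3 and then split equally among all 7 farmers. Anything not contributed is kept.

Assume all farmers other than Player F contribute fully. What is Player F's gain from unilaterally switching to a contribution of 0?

Switching from a contribution of 52 to 0 lets Player F keep an extra 52 labor-hours, but lowers the canal-maintenance pool by 52, which costs Player F their own share of that drop: 4.3/7 × 52 = 31.94.
Net gain = 52 − 31.94 = 20.06. The private return per contributed unit (0.6143) is below 1, so free-riding is indeed the best response regardless of what the others do.

20.06 labor-hours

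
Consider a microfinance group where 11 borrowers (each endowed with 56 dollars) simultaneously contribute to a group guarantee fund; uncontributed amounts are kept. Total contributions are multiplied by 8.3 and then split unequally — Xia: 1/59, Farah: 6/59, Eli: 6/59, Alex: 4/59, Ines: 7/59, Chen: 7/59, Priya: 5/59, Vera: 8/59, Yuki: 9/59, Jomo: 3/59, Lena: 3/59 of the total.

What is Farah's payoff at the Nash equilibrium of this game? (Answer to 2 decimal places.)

150.54 dollars

Each unit j contributes comes back to j as 8.3 × (j's share), so j prefers to contribute only if that share exceeds 1/8.3 = 0.1205; otherwise keeping the unit dominates.
Vera and Yuki clear that bar, contributing 56 each; the remaining 9 contribute 0. Total contributed: 112.
Farah keeps 56 and receives 8.3 × 112 × 6/59 = 94.54 from the group guarantee fund, for a payoff of 150.54.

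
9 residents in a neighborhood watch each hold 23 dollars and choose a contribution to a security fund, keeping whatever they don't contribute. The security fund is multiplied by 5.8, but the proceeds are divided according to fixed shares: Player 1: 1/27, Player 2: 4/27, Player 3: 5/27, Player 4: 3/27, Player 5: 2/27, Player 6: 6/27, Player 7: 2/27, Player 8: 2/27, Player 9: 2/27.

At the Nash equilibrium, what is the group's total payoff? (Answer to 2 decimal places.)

For player j, contributing a unit is worthwhile iff 5.8 × (j's share) ≥ 1, i.e. iff j's share is at least 0.1724.
Player 3 and Player 6 are above the threshold, contributing 23 each; the remaining 7 contribute 0. Total contributed: 46.
The security fund pays out 5.8 × 46 = 266.80 in total (split across the unequal shares, but the aggregate is all that matters for the group sum).
The 7 free-riders keep 23 each, adding 161. Group total = 161 + 266.80 = 427.80.

427.80 dollars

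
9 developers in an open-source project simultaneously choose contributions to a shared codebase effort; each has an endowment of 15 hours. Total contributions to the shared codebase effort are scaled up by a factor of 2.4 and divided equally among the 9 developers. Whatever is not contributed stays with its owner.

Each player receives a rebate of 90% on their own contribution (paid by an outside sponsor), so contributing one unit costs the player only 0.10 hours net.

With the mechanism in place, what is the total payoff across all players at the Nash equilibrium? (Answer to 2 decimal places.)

445.50 hours

Under the mechanism each unit contributed yields (2.4/9) / 0.10 = 2.6667 back to its contributor per unit of net cost, which exceeds 1, making full contribution the dominant choice for everyone.
At the Nash equilibrium everyone contributes 15. Group total payoff = 9 × (15 × 0.90 + 2.4 × 15) = 445.50.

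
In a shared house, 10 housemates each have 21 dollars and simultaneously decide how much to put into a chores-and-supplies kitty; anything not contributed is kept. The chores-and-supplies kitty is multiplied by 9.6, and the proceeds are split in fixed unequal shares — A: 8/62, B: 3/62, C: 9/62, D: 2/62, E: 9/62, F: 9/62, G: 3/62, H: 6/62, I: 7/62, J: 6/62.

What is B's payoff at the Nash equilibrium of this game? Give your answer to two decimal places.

A player with share s gets back 9.6·s per unit contributed, so full contribution is dominant for anyone with s > 1/9.6 = 0.1042 and zero contribution is dominant for anyone below.
A, C, E, F and I are above the threshold, contributing 21 each; the remaining 5 contribute 0. Total contributed: 105.
B keeps 21 and receives 9.6 × 105 × 3/62 = 48.77 from the chores-and-supplies kitty, for a payoff of 69.77.

69.77 dollars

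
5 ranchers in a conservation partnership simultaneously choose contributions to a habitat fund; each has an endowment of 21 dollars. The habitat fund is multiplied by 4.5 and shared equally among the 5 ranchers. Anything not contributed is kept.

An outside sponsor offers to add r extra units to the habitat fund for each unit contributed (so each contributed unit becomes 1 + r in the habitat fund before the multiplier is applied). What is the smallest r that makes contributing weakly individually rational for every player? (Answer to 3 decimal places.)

With matching at rate r, one contributed unit becomes (1 + r) in the habitat fund and returns 4.5 × (1 + r) / 5 to the contributor.
Setting this equal to 1: 1 + r = 5/4.5 = 1.1111.
So the minimum matching rate is r = 1.1111 − 1 = 0.111.

0.111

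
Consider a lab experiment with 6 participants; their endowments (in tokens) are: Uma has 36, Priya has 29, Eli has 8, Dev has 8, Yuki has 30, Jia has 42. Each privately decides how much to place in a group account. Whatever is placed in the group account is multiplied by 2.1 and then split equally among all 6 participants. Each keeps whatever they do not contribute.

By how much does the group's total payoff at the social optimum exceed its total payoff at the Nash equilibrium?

The private return per contributed unit is 2.1/6 = 0.3500 < 1 for every player regardless of endowment, so the Nash equilibrium is zero contribution and the group total is Σ E_j = 36 + 29 + 8 + 8 + 30 + 42 = 153.
Each contributed unit returns 2.100 to the group, so the social optimum is full contribution by everyone: group total = 2.100 × 153 = 321.30.
Efficiency loss = (2.100 − 1) × 153 = 168.30.

168.30 tokens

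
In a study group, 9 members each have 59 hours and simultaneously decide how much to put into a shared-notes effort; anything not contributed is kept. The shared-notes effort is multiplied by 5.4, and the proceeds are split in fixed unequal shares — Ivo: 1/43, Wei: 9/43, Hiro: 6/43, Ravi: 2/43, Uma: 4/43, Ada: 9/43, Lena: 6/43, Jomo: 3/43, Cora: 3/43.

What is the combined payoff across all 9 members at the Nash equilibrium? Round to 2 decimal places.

1050.20 hours

Each unit j contributes comes back to j as 5.4 × (j's share), so j prefers to contribute only if that share exceeds 1/5.4 = 0.1852; otherwise keeping the unit dominates.
Wei and Ada are above the threshold, contributing 59 each; the remaining 7 contribute 0. Total contributed: 118.
The shared-notes effort pays out 5.4 × 118 = 637.20 in total (split across the unequal shares, but the aggregate is all that matters for the group sum).
The 7 free-riders keep 59 each, adding 413. Group total = 413 + 637.20 = 1050.20.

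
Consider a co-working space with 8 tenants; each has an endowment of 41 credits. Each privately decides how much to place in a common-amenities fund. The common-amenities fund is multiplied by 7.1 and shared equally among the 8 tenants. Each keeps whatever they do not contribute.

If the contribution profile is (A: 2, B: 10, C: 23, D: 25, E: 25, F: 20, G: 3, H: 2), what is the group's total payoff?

Total contributed: 2 + 10 + 23 + 25 + 25 + 20 + 3 + 2 = 110; total kept: 8 × 41 − 110 = 218.
The common-amenities fund pays out 7.1 × 110 = 781.00 in aggregate.
Group total = 218 + 781.00 = 999.00.

999.00 credits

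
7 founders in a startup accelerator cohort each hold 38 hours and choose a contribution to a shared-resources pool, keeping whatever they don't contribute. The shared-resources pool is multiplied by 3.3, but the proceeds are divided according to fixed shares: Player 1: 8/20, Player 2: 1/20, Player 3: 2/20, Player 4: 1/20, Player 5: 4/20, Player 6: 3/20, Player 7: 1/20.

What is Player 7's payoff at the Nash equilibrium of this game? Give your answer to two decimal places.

44.27 hours

Player j's private return per contributed unit is 3.3 × (j's share). Contributing is weakly dominant for j when that share is at least 1/3.3 = 0.3030, and contributing 0 is dominant otherwise.
The only share above 0.3030 is Player 1's 8/20, contributing 38; the remaining 6 contribute 0. Total contributed: 38.
Player 7 keeps 38 and receives 3.3 × 38 × 1/20 = 6.27 from the shared-resources pool, for a payoff of 44.27.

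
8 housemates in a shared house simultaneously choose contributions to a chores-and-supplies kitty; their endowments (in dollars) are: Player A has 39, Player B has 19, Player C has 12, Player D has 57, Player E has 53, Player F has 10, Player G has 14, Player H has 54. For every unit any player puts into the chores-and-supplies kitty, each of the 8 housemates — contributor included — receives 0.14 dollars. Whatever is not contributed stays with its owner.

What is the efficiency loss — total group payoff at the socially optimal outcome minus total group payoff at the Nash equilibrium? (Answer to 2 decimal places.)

30.96 dollars

The private return per contributed unit is 0.14 < 1 for everyone, so the Nash equilibrium is zero contribution and the group total is Σ E_j = 39 + 19 + 12 + 57 + 53 + 10 + 14 + 54 = 258.
Each contributed unit returns 1.120 to the group, so the social optimum is full contribution by everyone: group total = 1.120 × 258 = 288.96.
Efficiency loss = (1.120 − 1) × 258 = 30.96.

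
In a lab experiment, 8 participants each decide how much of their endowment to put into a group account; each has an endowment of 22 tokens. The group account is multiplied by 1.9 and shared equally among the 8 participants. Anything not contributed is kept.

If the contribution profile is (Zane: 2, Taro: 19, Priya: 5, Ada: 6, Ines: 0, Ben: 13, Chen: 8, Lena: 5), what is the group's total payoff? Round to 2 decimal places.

Total contributed: 2 + 19 + 5 + 6 + 0 + 13 + 8 + 5 = 58; total kept: 8 × 22 − 58 = 118.
The group account pays out 1.9 × 58 = 110.20 in aggregate.
Group total = 118 + 110.20 = 228.20.

228.20 tokens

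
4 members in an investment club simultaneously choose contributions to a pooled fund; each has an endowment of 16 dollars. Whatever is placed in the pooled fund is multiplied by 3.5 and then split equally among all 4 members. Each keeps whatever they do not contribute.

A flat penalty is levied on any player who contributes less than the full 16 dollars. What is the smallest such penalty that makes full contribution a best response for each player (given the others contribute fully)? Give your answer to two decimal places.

2.00 dollars

Given the others contribute fully, the best deviation is to contribute 0 (any partial contribution still incurs the fine and gives up units whose private return 0.8750 is below 1).
Deviating from 16 to 0 saves 16 dollars but forfeits the deviator's share of the drop in the pooled fund: 3.5/4 × 16 = 14.00.
So the deviation gain is 16 − 14.00 = 2.00, and the fine must be at least 2.00 dollars to wipe it out.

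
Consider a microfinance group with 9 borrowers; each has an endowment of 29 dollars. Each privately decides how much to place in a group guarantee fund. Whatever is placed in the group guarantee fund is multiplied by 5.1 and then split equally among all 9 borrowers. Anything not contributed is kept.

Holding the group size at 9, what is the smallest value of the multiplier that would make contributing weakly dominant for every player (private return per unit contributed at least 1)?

A contributed unit returns (multiplier)/9 to its contributor.
This reaches 1 exactly when the multiplier is 9.

9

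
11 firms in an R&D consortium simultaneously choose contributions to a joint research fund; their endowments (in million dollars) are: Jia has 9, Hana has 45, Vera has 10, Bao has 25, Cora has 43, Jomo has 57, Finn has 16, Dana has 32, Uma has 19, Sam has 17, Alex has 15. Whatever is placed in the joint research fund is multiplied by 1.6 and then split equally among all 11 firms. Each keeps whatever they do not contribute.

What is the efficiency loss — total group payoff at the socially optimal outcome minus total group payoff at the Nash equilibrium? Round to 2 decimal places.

172.80 million dollars

The private return per contributed unit is 1.6/11 = 0.1455 < 1 for every player regardless of endowment, so the Nash equilibrium is zero contribution and the group total is Σ E_j = 9 + 45 + 10 + 25 + 43 + 57 + 16 + 32 + 19 + 17 + 15 = 288.
Each contributed unit returns 1.600 to the group, so the social optimum is full contribution by everyone: group total = 1.600 × 288 = 460.80.
Efficiency loss = (1.600 − 1) × 288 = 172.80.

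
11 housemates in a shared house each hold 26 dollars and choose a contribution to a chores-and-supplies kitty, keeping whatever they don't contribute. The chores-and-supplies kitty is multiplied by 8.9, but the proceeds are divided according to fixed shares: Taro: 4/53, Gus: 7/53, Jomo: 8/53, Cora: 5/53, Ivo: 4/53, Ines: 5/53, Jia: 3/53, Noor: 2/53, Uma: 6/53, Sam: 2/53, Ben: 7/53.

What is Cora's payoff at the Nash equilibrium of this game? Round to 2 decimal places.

113.32 dollars

For player j, contributing a unit is worthwhile iff 8.9 × (j's share) ≥ 1, i.e. iff j's share is at least 0.1124.
Gus, Jomo, Uma and Ben clear that bar, contributing 26 each; the remaining 7 contribute 0. Total contributed: 104.
Cora keeps 26 and receives 8.9 × 104 × 5/53 = 87.32 from the chores-and-supplies kitty, for a payoff of 113.32.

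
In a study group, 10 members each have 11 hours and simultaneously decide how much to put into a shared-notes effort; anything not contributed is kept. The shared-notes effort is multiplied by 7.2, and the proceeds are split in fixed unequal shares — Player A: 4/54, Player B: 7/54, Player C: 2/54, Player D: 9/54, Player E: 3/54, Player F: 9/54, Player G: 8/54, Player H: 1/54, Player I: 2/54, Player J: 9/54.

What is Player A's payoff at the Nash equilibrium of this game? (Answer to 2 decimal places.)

Player j's private return per contributed unit is 7.2 × (j's share). Contributing is weakly dominant for j when that share is at least 1/7.2 = 0.1389, and contributing 0 is dominant otherwise.
The shares above 0.1389 belong to Player D, Player F, Player G and Player J, contributing 11 each; the remaining 6 contribute 0. Total contributed: 44.
Player A keeps 11 and receives 7.2 × 44 × 4/54 = 23.47 from the shared-notes effort, for a payoff of 34.47.

34.47 hours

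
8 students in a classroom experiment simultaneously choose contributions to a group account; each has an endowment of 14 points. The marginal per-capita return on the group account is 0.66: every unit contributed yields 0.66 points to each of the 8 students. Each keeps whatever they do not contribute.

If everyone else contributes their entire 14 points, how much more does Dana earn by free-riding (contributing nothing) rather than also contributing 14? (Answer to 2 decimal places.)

Switching from a contribution of 14 to 0 lets Dana keep an extra 14 points, but lowers the group account by 14, which costs Dana their own share of that drop: 0.66 × 14 = 9.24.
Net gain = 14 − 9.24 = 4.76. The private return per contributed unit (0.66) is below 1, so free-riding is indeed the best response regardless of what the others do.

4.76 points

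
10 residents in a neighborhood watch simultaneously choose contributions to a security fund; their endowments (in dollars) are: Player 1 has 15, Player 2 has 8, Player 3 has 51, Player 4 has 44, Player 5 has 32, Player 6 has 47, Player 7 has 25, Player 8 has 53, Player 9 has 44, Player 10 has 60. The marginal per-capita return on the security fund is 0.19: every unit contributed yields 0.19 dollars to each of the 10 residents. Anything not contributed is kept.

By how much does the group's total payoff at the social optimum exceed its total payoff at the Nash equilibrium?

The private return per contributed unit is 0.19 < 1 for everyone, so the Nash equilibrium is zero contribution and the group total is Σ E_j = 15 + 8 + 51 + 44 + 32 + 47 + 25 + 53 + 44 + 60 = 379.
Each contributed unit returns 1.900 to the group, so the social optimum is full contribution by everyone: group total = 1.900 × 379 = 720.10.
Efficiency loss = (1.900 − 1) × 379 = 341.10.

341.10 dollars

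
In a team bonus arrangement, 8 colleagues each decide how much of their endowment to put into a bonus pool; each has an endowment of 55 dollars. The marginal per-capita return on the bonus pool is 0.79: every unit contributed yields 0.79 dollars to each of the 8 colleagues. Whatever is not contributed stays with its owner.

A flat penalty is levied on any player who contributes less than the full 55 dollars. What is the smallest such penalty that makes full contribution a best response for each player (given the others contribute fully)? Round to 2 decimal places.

11.55 dollars

Given the others contribute fully, the best deviation is to contribute 0 (any partial contribution still incurs the fine and gives up units whose private return 0.79 is below 1).
Deviating from 55 to 0 saves 55 dollars but forfeits the deviator's share of the drop in the bonus pool: 0.79 × 55 = 43.45.
So the deviation gain is 55 − 43.45 = 11.55, and the fine must be at least 11.55 dollars to wipe it out.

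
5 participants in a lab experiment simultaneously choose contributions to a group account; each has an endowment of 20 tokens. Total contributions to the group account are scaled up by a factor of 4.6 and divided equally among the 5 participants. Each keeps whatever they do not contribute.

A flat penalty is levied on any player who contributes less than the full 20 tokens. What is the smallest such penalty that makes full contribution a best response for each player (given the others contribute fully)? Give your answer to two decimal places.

1.60 tokens

Given the others contribute fully, the best deviation is to contribute 0 (any partial contribution still incurs the fine and gives up units whose private return 0.9200 is below 1).
Deviating from 20 to 0 saves 20 tokens but forfeits the deviator's share of the drop in the group account: 4.6/5 × 20 = 18.40.
So the deviation gain is 20 − 18.40 = 1.60, and the fine must be at least 1.60 tokens to wipe it out.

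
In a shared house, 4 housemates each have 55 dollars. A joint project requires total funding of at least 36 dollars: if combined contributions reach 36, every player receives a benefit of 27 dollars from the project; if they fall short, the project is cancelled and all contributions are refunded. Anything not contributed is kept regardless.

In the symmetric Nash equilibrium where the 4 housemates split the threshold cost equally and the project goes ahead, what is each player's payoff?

Equal share of the threshold: 36/4 = 9.
At this profile no one gains by cutting their contribution: any cut drops the total below 36, the project is cancelled, contributions are refunded, and the deviator ends with 55, which is less than 55 − 9 + 27 = 73. Contributing more than 9 just wastes the excess. So contributing exactly 9 is a best response.
Each player's payoff: 55 − 9 + 27 = 73.

73 dollars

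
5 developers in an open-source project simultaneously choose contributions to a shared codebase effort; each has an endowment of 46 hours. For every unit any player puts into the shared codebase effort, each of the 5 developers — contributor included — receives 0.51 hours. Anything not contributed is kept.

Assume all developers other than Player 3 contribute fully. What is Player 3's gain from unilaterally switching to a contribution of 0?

22.54 hours

Switching from a contribution of 46 to 0 lets Player 3 keep an extra 46 hours, but lowers the shared codebase effort by 46, which costs Player 3 their own share of that drop: 0.51 × 46 = 23.46.
Net gain = 46 − 23.46 = 22.54. The private return per contributed unit (0.51) is below 1, so free-riding is indeed the best response regardless of what the others do.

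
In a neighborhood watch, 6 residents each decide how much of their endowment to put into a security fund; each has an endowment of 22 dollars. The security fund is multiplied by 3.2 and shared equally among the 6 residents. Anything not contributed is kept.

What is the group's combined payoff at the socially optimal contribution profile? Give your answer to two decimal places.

422.40 dollars

Each contributed unit returns 3.200 to the group as a whole (0.5333 to each of 6 players), which exceeds 1, so the social optimum is full contribution: group total = 3.200 × 132 = 422.40.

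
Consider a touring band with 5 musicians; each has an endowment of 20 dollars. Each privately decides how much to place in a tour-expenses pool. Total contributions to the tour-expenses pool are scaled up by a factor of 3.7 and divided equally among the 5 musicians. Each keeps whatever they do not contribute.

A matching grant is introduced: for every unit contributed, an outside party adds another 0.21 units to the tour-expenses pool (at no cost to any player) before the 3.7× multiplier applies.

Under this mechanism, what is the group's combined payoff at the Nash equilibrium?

100.00 dollars

The effective private return is 3.7 × 1.21 / 5 = 0.8954, which is still under 1, so the mechanism doesn't change anyone's dominant strategy: zero contribution.
Everyone keeps their endowment and the group total is 5 × 20 = 100.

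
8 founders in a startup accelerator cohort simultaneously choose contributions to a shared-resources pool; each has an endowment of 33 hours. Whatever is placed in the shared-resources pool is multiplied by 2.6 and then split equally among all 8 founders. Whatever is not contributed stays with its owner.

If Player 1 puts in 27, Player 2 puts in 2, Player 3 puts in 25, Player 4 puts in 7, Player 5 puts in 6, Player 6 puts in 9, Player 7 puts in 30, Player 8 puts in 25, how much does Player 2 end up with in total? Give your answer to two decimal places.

Total contributed: 27 + 2 + 25 + 7 + 6 + 9 + 30 + 25 = 131.
Each receives 2.6 × 131 / 8 = 42.58 from the shared-resources pool.
Player 2 keeps 33 − 2 = 31, so Player 2's payoff is 31 + 42.58 = 73.58.

73.58 hours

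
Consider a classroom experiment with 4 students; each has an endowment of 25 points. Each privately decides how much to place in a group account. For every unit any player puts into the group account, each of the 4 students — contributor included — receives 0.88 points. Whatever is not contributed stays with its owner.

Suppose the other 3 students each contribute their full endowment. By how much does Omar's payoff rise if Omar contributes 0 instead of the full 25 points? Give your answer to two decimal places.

3.00 points

Switching from a contribution of 25 to 0 lets Omar keep an extra 25 points, but lowers the group account by 25, which costs Omar their own share of that drop: 0.88 × 25 = 22.00.
Net gain = 25 − 22.00 = 3.00. The private return per contributed unit (0.88) is below 1, so free-riding is indeed the best response regardless of what the others do.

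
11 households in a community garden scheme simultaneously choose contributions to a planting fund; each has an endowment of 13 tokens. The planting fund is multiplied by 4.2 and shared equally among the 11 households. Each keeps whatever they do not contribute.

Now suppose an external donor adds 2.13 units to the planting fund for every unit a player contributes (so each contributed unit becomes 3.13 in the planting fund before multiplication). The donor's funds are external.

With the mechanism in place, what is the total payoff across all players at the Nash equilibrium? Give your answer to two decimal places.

With the mechanism, a contributed unit returns 4.2 × 3.13 / 11 = 1.1951 per unit of net cost to the contributor — now above 1 — so contributing fully is weakly dominant for every player.
So the Nash equilibrium is full contribution by all 11; the group earns 4.2 × 3.13 × 143 = 1879.88.

1879.88 tokens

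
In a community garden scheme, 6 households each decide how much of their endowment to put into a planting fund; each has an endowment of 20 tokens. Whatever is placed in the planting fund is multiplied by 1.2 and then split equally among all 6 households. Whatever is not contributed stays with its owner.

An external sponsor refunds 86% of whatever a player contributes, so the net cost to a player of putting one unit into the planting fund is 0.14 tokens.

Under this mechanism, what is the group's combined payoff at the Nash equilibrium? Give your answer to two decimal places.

The effective private return per unit is now (1.2/6) / 0.14 = 1.4286 > 1, so every player's dominant strategy flips to full contribution.
At the Nash equilibrium everyone contributes 20. Group total payoff = 6 × (20 × 0.86 + 1.2 × 20) = 247.20.

247.20 tokens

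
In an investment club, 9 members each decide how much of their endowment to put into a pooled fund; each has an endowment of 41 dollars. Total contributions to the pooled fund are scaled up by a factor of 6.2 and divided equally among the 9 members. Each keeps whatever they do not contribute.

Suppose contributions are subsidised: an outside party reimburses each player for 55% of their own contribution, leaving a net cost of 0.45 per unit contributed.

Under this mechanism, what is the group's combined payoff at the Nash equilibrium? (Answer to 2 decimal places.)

2490.75 dollars

Under the mechanism each unit contributed yields (6.2/9) / 0.45 = 1.5309 back to its contributor per unit of net cost, which exceeds 1, making full contribution the dominant choice for everyone.
At the Nash equilibrium everyone contributes 41. Group total payoff = 9 × (41 × 0.55 + 6.2 × 41) = 2490.75.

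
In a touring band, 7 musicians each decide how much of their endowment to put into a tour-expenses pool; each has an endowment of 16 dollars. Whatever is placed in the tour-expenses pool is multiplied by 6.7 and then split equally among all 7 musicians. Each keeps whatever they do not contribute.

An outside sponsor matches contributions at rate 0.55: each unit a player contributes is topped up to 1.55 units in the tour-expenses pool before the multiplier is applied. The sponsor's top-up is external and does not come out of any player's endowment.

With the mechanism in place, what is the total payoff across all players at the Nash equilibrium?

Under the mechanism each unit contributed yields 6.7 × 1.55 / 7 = 1.4836 back to its contributor per unit of net cost, which exceeds 1, making full contribution the dominant choice for everyone.
So the Nash equilibrium is full contribution by all 7; the group earns 6.7 × 1.55 × 112 = 1163.12.

1163.12 dollars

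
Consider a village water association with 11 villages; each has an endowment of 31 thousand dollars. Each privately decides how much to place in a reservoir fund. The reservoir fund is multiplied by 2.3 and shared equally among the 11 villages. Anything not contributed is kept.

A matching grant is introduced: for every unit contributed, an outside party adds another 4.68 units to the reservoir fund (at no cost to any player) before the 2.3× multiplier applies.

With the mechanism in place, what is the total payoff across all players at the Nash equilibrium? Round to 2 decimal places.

With the mechanism, a contributed unit returns 2.3 × 5.68 / 11 = 1.1876 per unit of net cost to the contributor — now above 1 — so contributing fully is weakly dominant for every player.
At the Nash equilibrium everyone contributes 31. Group total payoff = 2.3 × 5.68 × 341 = 4454.82.

4454.82 thousand dollars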